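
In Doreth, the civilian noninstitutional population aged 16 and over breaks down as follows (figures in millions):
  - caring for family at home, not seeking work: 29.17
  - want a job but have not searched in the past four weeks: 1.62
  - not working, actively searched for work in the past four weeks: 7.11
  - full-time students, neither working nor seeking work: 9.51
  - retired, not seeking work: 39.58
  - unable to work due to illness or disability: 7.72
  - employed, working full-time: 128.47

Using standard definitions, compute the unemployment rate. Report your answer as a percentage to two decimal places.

Unemployment rate ≈ 5.24%.

Employed = 128.47 million.
Unemployed = 7.11 million.
Labor force = 128.47 + 7.11 = 135.58 million.
Unemployment rate = 7.11 / 135.58 = 5.24%.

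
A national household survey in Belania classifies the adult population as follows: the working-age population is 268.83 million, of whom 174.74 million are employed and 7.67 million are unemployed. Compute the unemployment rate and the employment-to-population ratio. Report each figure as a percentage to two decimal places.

Unemployment rate ≈ 4.20%; employment-population ratio ≈ 65.00%.

Labor force = employed + unemployed = 174.74 + 7.67 = 182.41 million.
Unemployment rate = 7.67 / 182.41 = 4.20%.
Employment-population ratio = 174.74 / 268.83 = 65.00%.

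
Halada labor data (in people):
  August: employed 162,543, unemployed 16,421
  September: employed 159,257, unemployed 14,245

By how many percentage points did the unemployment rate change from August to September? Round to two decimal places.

August: labor force = 162,543 + 16,421 = 178,964; u = 16,421/178,964 = 9.18%.
September: labor force = 159,257 + 14,245 = 173,502; u = 14,245/173,502 = 8.21%.
Change = 8.21% − 9.18% = −0.97 pp.

The unemployment rate changed by −0.97 percentage points.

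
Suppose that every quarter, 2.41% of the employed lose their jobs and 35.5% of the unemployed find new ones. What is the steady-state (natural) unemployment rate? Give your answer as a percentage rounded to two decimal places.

At steady state the flows balance: s·E = f·U, so U/(E+U) = s/(s+f).
u* = 2.41 / (2.41 + 35.5) = 2.41 / 37.91 = 6.36%.

Steady-state unemployment rate ≈ 6.36%.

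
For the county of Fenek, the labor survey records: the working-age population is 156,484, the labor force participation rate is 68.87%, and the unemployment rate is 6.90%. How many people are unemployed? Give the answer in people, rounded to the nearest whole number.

About 7,436 are unemployed.

Labor force = 0.6887 × 156,484 = 107,771.
Unemployed = 0.0690 × 107,771 ≈ 7,436.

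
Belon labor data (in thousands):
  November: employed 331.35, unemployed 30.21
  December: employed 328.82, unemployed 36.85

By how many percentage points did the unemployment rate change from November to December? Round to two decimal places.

November: labor force = 331.35 + 30.21 = 361.56; u = 30.21/361.56 = 8.36%.
December: labor force = 328.82 + 36.85 = 365.67; u = 36.85/365.67 = 10.08%.
Change = 10.08% − 8.36% = +1.72 pp.

The unemployment rate changed by +1.72 percentage points.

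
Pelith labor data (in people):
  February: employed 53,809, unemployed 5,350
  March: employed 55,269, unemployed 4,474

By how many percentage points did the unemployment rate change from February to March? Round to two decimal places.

February: labor force = 53,809 + 5,350 = 59,159; u = 5,350/59,159 = 9.04%.
March: labor force = 55,269 + 4,474 = 59,743; u = 4,474/59,743 = 7.49%.
Change = 7.49% − 9.04% = −1.55 pp.

The unemployment rate changed by −1.55 percentage points.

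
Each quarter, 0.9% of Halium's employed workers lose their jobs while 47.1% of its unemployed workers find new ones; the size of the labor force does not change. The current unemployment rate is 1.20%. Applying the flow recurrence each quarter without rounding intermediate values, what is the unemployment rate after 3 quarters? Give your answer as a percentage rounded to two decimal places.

With a fixed labor force, u_{t+1} = u_t + s·(1−u_t) − f·u_t = u_t·(1−s−f) + s.
Here 1−s−f = 0.520 and s = 0.009.
u_1 = 0.012000 × 0.520 + 0.009 = 0.015240.
u_2 = 0.015240 × 0.520 + 0.009 = 0.016925.
u_3 = 0.016925 × 0.520 + 0.009 = 0.017801.

Unemployment rate after three quarters ≈ 1.78%.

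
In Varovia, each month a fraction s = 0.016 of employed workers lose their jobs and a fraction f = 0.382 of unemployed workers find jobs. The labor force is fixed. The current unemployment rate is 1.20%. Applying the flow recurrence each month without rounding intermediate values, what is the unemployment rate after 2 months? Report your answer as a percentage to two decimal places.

With a fixed labor force, u_{t+1} = u_t + s·(1−u_t) − f·u_t = u_t·(1−s−f) + s.
Here 1−s−f = 0.602 and s = 0.016.
u_1 = 0.012000 × 0.602 + 0.016 = 0.023224.
u_2 = 0.023224 × 0.602 + 0.016 = 0.029981.

Unemployment rate after two months ≈ 3.00%.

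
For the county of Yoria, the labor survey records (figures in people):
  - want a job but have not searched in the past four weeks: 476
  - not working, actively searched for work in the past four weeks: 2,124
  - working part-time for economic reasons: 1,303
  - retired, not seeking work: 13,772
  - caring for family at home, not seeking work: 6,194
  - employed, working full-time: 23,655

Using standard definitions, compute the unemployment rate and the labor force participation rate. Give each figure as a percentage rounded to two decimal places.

Unemployment rate ≈ 7.84%; labor force participation rate ≈ 56.99%.

Employed = 1,303 + 23,655 = 24,958 (anyone who worked, including part-time for economic reasons, counts as employed).
Unemployed = 2,124.
Labor force = 24,958 + 2,124 = 27,082.
Not in labor force = 476 + 13,772 + 6,194 = 20,442 (those not working and not actively searching are outside the labor force — including those who want a job but have given up searching).
Civilian working-age population = 27,082 + 20,442 = 47,524.
Unemployment rate = 2,124 / 27,082 = 7.84%.
Labor force participation rate = 27,082 / 47,524 = 56.99%.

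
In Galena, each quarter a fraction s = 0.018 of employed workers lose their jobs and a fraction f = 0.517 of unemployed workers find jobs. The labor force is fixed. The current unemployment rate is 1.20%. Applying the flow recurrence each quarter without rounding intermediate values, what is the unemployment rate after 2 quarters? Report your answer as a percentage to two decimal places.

Unemployment rate after two quarters ≈ 2.90%.

With a fixed labor force, u_{t+1} = u_t + s·(1−u_t) − f·u_t = u_t·(1−s−f) + s.
Here 1−s−f = 0.465 and s = 0.018.
u_1 = 0.012000 × 0.465 + 0.018 = 0.023580.
u_2 = 0.023580 × 0.465 + 0.018 = 0.028965.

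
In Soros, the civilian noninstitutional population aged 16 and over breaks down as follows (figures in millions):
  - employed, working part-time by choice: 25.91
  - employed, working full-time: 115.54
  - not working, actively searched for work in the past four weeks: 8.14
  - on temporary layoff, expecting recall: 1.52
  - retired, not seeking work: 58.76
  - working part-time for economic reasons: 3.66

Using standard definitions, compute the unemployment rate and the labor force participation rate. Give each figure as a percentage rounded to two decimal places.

Unemployment rate ≈ 6.24%; labor force participation rate ≈ 72.48%.

Employed = 25.91 + 115.54 + 3.66 = 145.11 million (anyone who worked, including part-time for economic reasons, counts as employed).
Unemployed = 8.14 + 1.52 = 9.66 million (jobless and actively searching, or on temporary layoff).
Labor force = 145.11 + 9.66 = 154.77 million.
Not in labor force = 58.76 million (those not working and not actively searching are outside the labor force).
Civilian working-age population = 154.77 + 58.76 = 213.53 million.
Unemployment rate = 9.66 / 154.77 = 6.24%.
Labor force participation rate = 154.77 / 213.53 = 72.48%.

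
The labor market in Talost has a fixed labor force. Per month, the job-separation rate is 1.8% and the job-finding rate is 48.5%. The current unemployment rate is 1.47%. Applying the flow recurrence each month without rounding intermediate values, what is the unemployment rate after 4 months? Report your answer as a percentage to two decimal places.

With a fixed labor force, u_{t+1} = u_t + s·(1−u_t) − f·u_t = u_t·(1−s−f) + s.
Here 1−s−f = 0.497 and s = 0.018.
u_1 = 0.014700 × 0.497 + 0.018 = 0.025306.
u_2 = 0.025306 × 0.497 + 0.018 = 0.030577.
u_3 = 0.030577 × 0.497 + 0.018 = 0.033197.
u_4 = 0.033197 × 0.497 + 0.018 = 0.034499.

Unemployment rate after four months ≈ 3.45%.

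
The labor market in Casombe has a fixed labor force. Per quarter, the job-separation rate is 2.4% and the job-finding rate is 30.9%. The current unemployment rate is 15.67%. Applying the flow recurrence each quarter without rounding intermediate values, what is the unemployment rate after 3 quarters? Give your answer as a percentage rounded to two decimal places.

Unemployment rate after three quarters ≈ 9.72%.

With a fixed labor force, u_{t+1} = u_t + s·(1−u_t) − f·u_t = u_t·(1−s−f) + s.
Here 1−s−f = 0.667 and s = 0.024.
u_1 = 0.156700 × 0.667 + 0.024 = 0.128519.
u_2 = 0.128519 × 0.667 + 0.024 = 0.109722.
u_3 = 0.109722 × 0.667 + 0.024 = 0.097185.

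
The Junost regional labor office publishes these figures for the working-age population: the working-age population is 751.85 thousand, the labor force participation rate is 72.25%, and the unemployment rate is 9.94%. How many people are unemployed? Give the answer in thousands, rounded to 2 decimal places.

Labor force = 0.7225 × 751.85 = 543.21 thousand.
Unemployed = 0.0994 × 543.21 ≈ 54.00 thousand.

About 54.00 thousand are unemployed.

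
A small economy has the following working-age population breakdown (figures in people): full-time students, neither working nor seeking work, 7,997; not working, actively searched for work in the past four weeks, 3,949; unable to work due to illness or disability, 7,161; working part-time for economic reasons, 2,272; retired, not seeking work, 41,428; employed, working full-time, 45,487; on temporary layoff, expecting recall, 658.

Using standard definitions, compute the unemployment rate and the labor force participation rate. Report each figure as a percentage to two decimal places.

Unemployment rate ≈ 8.80%; labor force participation rate ≈ 48.06%.

Employed = 2,272 + 45,487 = 47,759 (anyone who worked, including part-time for economic reasons, counts as employed).
Unemployed = 3,949 + 658 = 4,607 (jobless and actively searching, or on temporary layoff).
Labor force = 47,759 + 4,607 = 52,366.
Not in labor force = 7,997 + 7,161 + 41,428 = 56,586 (those not working and not actively searching are outside the labor force).
Civilian working-age population = 52,366 + 56,586 = 108,952.
Unemployment rate = 4,607 / 52,366 = 8.80%.
Labor force participation rate = 52,366 / 108,952 = 48.06%.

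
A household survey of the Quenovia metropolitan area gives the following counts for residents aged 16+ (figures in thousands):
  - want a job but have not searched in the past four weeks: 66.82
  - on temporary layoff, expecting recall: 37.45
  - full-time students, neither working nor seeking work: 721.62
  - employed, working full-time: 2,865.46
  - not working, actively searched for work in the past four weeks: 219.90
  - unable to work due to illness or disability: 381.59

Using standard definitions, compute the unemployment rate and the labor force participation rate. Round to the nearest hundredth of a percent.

Unemployment rate ≈ 8.24%; labor force participation rate ≈ 72.74%.

Employed = 2,865.46 thousand.
Unemployed = 37.45 + 219.90 = 257.35 thousand (jobless and actively searching, or on temporary layoff).
Labor force = 2,865.46 + 257.35 = 3,122.81 thousand.
Not in labor force = 66.82 + 721.62 + 381.59 = 1,170.03 thousand (those not working and not actively searching are outside the labor force — including those who want a job but have given up searching).
Civilian working-age population = 3,122.81 + 1,170.03 = 4,292.84 thousand.
Unemployment rate = 257.35 / 3,122.81 = 8.24%.
Labor force participation rate = 3,122.81 / 4,292.84 = 72.74%.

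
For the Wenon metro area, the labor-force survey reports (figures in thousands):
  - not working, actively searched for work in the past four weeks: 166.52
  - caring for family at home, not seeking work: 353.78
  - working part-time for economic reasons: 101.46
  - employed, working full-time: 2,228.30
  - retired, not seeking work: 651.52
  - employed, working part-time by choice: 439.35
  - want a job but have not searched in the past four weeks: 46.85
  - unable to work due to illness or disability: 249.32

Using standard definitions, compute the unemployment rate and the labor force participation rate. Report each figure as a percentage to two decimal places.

Employed = 101.46 + 2,228.30 + 439.35 = 2,769.11 thousand (anyone who worked, including part-time for economic reasons, counts as employed).
Unemployed = 166.52 thousand.
Labor force = 2,769.11 + 166.52 = 2,935.63 thousand.
Not in labor force = 353.78 + 651.52 + 46.85 + 249.32 = 1,301.47 thousand (those not working and not actively searching are outside the labor force — including those who want a job but have given up searching).
Civilian working-age population = 2,935.63 + 1,301.47 = 4,237.10 thousand.
Unemployment rate = 166.52 / 2,935.63 = 5.67%.
Labor force participation rate = 2,935.63 / 4,237.10 = 69.28%.

Unemployment rate ≈ 5.67%; labor force participation rate ≈ 69.28%.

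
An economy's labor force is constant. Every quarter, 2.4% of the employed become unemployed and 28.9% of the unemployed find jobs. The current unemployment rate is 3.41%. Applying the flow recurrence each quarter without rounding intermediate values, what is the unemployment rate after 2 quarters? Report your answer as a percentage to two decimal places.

With a fixed labor force, u_{t+1} = u_t + s·(1−u_t) − f·u_t = u_t·(1−s−f) + s.
Here 1−s−f = 0.687 and s = 0.024.
u_1 = 0.034100 × 0.687 + 0.024 = 0.047427.
u_2 = 0.047427 × 0.687 + 0.024 = 0.056582.

Unemployment rate after two quarters ≈ 5.66%.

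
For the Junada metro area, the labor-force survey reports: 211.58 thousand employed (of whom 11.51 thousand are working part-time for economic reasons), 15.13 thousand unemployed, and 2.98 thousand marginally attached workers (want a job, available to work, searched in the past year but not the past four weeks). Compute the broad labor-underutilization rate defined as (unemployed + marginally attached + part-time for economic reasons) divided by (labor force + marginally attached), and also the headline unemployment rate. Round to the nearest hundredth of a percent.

Labor force = 211.58 + 15.13 = 226.71 thousand.
Numerator = 15.13 + 2.98 + 11.51 = 29.62 thousand.
Denominator = 226.71 + 2.98 = 229.69 thousand.
Broad rate = 29.62 / 229.69 = 12.90%.
Headline unemployment rate = 15.13 / 226.71 = 6.67%.

Broad underutilization rate ≈ 12.90%; headline unemployment rate ≈ 6.67%.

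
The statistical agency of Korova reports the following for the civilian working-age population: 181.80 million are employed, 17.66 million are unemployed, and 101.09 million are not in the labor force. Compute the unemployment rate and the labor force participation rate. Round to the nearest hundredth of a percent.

Unemployment rate ≈ 8.85%; labor force participation rate ≈ 66.36%.

Labor force = employed + unemployed = 181.80 + 17.66 = 199.46 million.
Working-age population = 199.46 + 101.09 = 300.55 million.
Unemployment rate = 17.66 / 199.46 = 8.85%.
Labor force participation rate = 199.46 / 300.55 = 66.36%.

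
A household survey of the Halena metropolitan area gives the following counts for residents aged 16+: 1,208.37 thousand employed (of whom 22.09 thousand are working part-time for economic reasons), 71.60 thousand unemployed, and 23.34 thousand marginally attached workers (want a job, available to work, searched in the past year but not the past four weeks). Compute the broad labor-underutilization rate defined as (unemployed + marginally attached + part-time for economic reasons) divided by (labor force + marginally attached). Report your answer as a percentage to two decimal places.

Broad underutilization rate ≈ 8.98%.

Labor force = 1,208.37 + 71.60 = 1,279.97 thousand.
Numerator = 71.60 + 23.34 + 22.09 = 117.03 thousand.
Denominator = 1,279.97 + 23.34 = 1,303.31 thousand.
Broad rate = 117.03 / 1,303.31 = 8.98%.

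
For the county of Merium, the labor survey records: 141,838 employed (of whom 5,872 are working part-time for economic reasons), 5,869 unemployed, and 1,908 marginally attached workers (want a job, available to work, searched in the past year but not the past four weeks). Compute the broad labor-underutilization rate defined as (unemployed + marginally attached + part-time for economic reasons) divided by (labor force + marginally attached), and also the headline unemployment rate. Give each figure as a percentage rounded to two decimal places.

Broad underutilization rate ≈ 9.12%; headline unemployment rate ≈ 3.97%.

Labor force = 141,838 + 5,869 = 147,707.
Numerator = 5,869 + 1,908 + 5,872 = 13,649.
Denominator = 147,707 + 1,908 = 149,615.
Broad rate = 13,649 / 149,615 = 9.12%.
Headline unemployment rate = 5,869 / 147,707 = 3.97%.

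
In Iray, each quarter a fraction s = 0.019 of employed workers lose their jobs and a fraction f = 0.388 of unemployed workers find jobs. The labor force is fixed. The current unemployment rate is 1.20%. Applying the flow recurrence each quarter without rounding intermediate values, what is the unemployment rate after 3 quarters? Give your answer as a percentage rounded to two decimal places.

With a fixed labor force, u_{t+1} = u_t + s·(1−u_t) − f·u_t = u_t·(1−s−f) + s.
Here 1−s−f = 0.593 and s = 0.019.
u_1 = 0.012000 × 0.593 + 0.019 = 0.026116.
u_2 = 0.026116 × 0.593 + 0.019 = 0.034487.
u_3 = 0.034487 × 0.593 + 0.019 = 0.039451.

Unemployment rate after three quarters ≈ 3.95%.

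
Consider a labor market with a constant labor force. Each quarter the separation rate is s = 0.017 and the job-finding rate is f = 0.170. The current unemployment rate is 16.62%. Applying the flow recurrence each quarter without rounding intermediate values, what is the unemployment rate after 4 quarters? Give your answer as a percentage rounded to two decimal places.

Unemployment rate after four quarters ≈ 12.38%.

With a fixed labor force, u_{t+1} = u_t + s·(1−u_t) − f·u_t = u_t·(1−s−f) + s.
Here 1−s−f = 0.813 and s = 0.017.
u_1 = 0.166200 × 0.813 + 0.017 = 0.152121.
u_2 = 0.152121 × 0.813 + 0.017 = 0.140674.
u_3 = 0.140674 × 0.813 + 0.017 = 0.131368.
u_4 = 0.131368 × 0.813 + 0.017 = 0.123802.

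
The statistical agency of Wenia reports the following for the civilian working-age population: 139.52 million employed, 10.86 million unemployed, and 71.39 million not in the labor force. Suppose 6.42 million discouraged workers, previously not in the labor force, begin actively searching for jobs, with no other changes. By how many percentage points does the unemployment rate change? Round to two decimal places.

The unemployment rate changes by +3.80 percentage points.

Initially, labor force = 139.52 + 10.86 = 150.38 million, so u = 10.86/150.38 = 7.22%.
After the change, unemployed and labor force both rise by 6.42 → E = 139.52, U = 17.28, labor force = 156.80 million.
New unemployment rate = 17.28 / 156.80 = 11.02%.
Change = 11.02% − 7.22% = +3.80 percentage points.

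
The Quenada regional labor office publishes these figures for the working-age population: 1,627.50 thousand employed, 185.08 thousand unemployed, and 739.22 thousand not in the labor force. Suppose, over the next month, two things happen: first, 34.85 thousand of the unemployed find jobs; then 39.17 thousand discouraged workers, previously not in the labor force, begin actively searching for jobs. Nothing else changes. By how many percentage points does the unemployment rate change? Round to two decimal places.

Initially, labor force = 1,627.50 + 185.08 = 1,812.58 thousand, so u = 185.08/1,812.58 = 10.21%.
After the first change, unemployed falls and employed rises by 34.85; labor force unchanged → E = 1,662.35, U = 150.23, labor force = 1,812.58 thousand.
After the second change, unemployed and labor force both rise by 39.17 → E = 1,662.35, U = 189.40, labor force = 1,851.75 thousand.
New unemployment rate = 189.40 / 1,851.75 = 10.23%.
Change = 10.23% − 10.21% = +0.02 percentage points.

The unemployment rate changes by +0.02 percentage points.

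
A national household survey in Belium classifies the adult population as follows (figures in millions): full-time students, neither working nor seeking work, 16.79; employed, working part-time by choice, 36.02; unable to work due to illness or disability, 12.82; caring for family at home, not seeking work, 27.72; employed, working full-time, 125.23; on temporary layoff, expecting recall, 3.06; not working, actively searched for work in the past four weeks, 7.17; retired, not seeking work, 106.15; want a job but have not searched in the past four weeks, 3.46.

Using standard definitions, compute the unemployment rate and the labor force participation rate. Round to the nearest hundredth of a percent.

Employed = 36.02 + 125.23 = 161.25 million.
Unemployed = 3.06 + 7.17 = 10.23 million (jobless and actively searching, or on temporary layoff).
Labor force = 161.25 + 10.23 = 171.48 million.
Not in labor force = 16.79 + 12.82 + 27.72 + 106.15 + 3.46 = 166.94 million (those not working and not actively searching are outside the labor force — including those who want a job but have given up searching).
Civilian working-age population = 171.48 + 166.94 = 338.42 million.
Unemployment rate = 10.23 / 171.48 = 5.97%.
Labor force participation rate = 171.48 / 338.42 = 50.67%.

Unemployment rate ≈ 5.97%; labor force participation rate ≈ 50.67%.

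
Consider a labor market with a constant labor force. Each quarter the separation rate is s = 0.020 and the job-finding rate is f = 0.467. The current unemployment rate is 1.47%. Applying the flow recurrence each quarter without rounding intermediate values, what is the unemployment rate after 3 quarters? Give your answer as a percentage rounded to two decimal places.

With a fixed labor force, u_{t+1} = u_t + s·(1−u_t) − f·u_t = u_t·(1−s−f) + s.
Here 1−s−f = 0.513 and s = 0.020.
u_1 = 0.014700 × 0.513 + 0.020 = 0.027541.
u_2 = 0.027541 × 0.513 + 0.020 = 0.034129.
u_3 = 0.034129 × 0.513 + 0.020 = 0.037508.

Unemployment rate after three quarters ≈ 3.75%.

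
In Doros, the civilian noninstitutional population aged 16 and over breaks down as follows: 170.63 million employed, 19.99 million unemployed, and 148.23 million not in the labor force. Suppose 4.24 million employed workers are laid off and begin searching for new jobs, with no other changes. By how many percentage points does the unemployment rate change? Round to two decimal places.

The unemployment rate changes by +2.22 percentage points.

Initially, labor force = 170.63 + 19.99 = 190.62 million, so u = 19.99/190.62 = 10.49%.
After the change, employed falls and unemployed rises by 4.24; labor force unchanged → E = 166.39, U = 24.23, labor force = 190.62 million.
New unemployment rate = 24.23 / 190.62 = 12.71%.
Change = 12.71% − 10.49% = +2.22 percentage points.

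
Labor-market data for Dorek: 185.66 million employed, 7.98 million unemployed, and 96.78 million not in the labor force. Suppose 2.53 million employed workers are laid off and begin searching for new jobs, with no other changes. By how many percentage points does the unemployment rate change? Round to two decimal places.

The unemployment rate changes by +1.31 percentage points.

Initially, labor force = 185.66 + 7.98 = 193.64 million, so u = 7.98/193.64 = 4.12%.
After the change, employed falls and unemployed rises by 2.53; labor force unchanged → E = 183.13, U = 10.51, labor force = 193.64 million.
New unemployment rate = 10.51 / 193.64 = 5.43%.
Change = 5.43% − 4.12% = +1.31 percentage points.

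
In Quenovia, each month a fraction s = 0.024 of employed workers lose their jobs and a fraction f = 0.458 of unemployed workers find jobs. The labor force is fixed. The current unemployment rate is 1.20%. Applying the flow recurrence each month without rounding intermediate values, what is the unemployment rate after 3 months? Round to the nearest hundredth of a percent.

With a fixed labor force, u_{t+1} = u_t + s·(1−u_t) − f·u_t = u_t·(1−s−f) + s.
Here 1−s−f = 0.518 and s = 0.024.
u_1 = 0.012000 × 0.518 + 0.024 = 0.030216.
u_2 = 0.030216 × 0.518 + 0.024 = 0.039652.
u_3 = 0.039652 × 0.518 + 0.024 = 0.044540.

Unemployment rate after three months ≈ 4.45%.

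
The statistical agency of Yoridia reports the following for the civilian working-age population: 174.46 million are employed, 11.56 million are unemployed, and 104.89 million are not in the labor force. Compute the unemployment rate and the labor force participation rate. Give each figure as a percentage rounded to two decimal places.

Unemployment rate ≈ 6.21%; labor force participation rate ≈ 63.94%.

Labor force = employed + unemployed = 174.46 + 11.56 = 186.02 million.
Working-age population = 186.02 + 104.89 = 290.91 million.
Unemployment rate = 11.56 / 186.02 = 6.21%.
Labor force participation rate = 186.02 / 290.91 = 63.94%.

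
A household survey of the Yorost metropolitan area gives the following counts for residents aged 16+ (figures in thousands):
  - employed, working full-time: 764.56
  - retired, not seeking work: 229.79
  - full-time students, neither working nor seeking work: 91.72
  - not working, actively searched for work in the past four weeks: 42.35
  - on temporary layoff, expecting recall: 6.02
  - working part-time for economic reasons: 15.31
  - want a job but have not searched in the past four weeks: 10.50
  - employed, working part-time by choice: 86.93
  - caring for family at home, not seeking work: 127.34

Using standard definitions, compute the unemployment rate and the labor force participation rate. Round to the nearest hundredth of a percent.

Employed = 764.56 + 15.31 + 86.93 = 866.80 thousand (anyone who worked, including part-time for economic reasons, counts as employed).
Unemployed = 42.35 + 6.02 = 48.37 thousand (jobless and actively searching, or on temporary layoff).
Labor force = 866.80 + 48.37 = 915.17 thousand.
Not in labor force = 229.79 + 91.72 + 10.50 + 127.34 = 459.35 thousand (those not working and not actively searching are outside the labor force — including those who want a job but have given up searching).
Civilian working-age population = 915.17 + 459.35 = 1,374.52 thousand.
Unemployment rate = 48.37 / 915.17 = 5.29%.
Labor force participation rate = 915.17 / 1,374.52 = 66.58%.

Unemployment rate ≈ 5.29%; labor force participation rate ≈ 66.58%.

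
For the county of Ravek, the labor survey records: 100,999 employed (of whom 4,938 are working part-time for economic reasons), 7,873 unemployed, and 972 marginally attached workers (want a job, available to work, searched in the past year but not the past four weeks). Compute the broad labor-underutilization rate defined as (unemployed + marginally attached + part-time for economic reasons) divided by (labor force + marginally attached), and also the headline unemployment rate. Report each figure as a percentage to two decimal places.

Broad underutilization rate ≈ 12.55%; headline unemployment rate ≈ 7.23%.

Labor force = 100,999 + 7,873 = 108,872.
Numerator = 7,873 + 972 + 4,938 = 13,783.
Denominator = 108,872 + 972 = 109,844.
Broad rate = 13,783 / 109,844 = 12.55%.
Headline unemployment rate = 7,873 / 108,872 = 7.23%.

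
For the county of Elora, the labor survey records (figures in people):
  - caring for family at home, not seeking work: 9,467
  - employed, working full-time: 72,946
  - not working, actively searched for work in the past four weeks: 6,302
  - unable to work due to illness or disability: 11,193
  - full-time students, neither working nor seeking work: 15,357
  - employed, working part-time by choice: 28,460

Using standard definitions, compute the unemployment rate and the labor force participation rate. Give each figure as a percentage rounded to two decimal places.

Employed = 72,946 + 28,460 = 101,406.
Unemployed = 6,302.
Labor force = 101,406 + 6,302 = 107,708.
Not in labor force = 9,467 + 11,193 + 15,357 = 36,017 (those not working and not actively searching are outside the labor force).
Civilian working-age population = 107,708 + 36,017 = 143,725.
Unemployment rate = 6,302 / 107,708 = 5.85%.
Labor force participation rate = 107,708 / 143,725 = 74.94%.

Unemployment rate ≈ 5.85%; labor force participation rate ≈ 74.94%.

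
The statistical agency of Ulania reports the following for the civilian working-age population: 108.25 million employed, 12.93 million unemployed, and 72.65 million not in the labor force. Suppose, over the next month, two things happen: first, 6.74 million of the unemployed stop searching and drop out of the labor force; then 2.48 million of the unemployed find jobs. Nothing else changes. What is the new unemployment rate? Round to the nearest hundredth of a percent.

New unemployment rate ≈ 3.24%.

Initially, labor force = 108.25 + 12.93 = 121.18 million, so u = 12.93/121.18 = 10.67%.
After the first change, unemployed and labor force both fall by 6.74 → E = 108.25, U = 6.19, labor force = 114.44 million.
After the second change, unemployed falls and employed rises by 2.48; labor force unchanged → E = 110.73, U = 3.71, labor force = 114.44 million.
New unemployment rate = 3.71 / 114.44 = 3.24%.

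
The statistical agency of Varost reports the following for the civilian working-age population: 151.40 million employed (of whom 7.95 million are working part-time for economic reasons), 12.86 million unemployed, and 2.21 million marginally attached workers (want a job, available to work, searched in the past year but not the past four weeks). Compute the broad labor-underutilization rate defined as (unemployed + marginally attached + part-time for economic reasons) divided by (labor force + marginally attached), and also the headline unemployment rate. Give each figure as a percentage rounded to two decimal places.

Broad underutilization rate ≈ 13.83%; headline unemployment rate ≈ 7.83%.

Labor force = 151.40 + 12.86 = 164.26 million.
Numerator = 12.86 + 2.21 + 7.95 = 23.02 million.
Denominator = 164.26 + 2.21 = 166.47 million.
Broad rate = 23.02 / 166.47 = 13.83%.
Headline unemployment rate = 12.86 / 164.26 = 7.83%.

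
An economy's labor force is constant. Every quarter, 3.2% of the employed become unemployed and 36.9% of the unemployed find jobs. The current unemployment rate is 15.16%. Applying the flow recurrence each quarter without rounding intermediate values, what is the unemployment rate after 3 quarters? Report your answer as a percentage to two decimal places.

Unemployment rate after three quarters ≈ 9.52%.

With a fixed labor force, u_{t+1} = u_t + s·(1−u_t) − f·u_t = u_t·(1−s−f) + s.
Here 1−s−f = 0.599 and s = 0.032.
u_1 = 0.151600 × 0.599 + 0.032 = 0.122808.
u_2 = 0.122808 × 0.599 + 0.032 = 0.105562.
u_3 = 0.105562 × 0.599 + 0.032 = 0.095232.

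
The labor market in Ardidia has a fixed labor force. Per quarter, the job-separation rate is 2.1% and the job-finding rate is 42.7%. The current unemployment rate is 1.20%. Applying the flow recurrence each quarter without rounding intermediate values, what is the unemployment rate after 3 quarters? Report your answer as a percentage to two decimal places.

With a fixed labor force, u_{t+1} = u_t + s·(1−u_t) − f·u_t = u_t·(1−s−f) + s.
Here 1−s−f = 0.552 and s = 0.021.
u_1 = 0.012000 × 0.552 + 0.021 = 0.027624.
u_2 = 0.027624 × 0.552 + 0.021 = 0.036248.
u_3 = 0.036248 × 0.552 + 0.021 = 0.041009.

Unemployment rate after three quarters ≈ 4.10%.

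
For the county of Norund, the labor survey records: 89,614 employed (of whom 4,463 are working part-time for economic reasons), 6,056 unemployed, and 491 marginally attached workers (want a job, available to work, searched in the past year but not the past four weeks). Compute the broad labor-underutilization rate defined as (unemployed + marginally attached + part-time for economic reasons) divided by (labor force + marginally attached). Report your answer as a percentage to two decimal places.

Broad underutilization rate ≈ 11.45%.

Labor force = 89,614 + 6,056 = 95,670.
Numerator = 6,056 + 491 + 4,463 = 11,010.
Denominator = 95,670 + 491 = 96,161.
Broad rate = 11,010 / 96,161 = 11.45%.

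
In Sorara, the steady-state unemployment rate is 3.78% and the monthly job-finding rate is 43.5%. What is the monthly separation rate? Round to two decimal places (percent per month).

Separation rate ≈ 1.71% per month.

From u* = s/(s+f): s = u·f/(1−u).
s = 0.0378 × 43.5 / (1 − 0.0378) = 1.6443 / 0.9622 ≈ 1.71% per month.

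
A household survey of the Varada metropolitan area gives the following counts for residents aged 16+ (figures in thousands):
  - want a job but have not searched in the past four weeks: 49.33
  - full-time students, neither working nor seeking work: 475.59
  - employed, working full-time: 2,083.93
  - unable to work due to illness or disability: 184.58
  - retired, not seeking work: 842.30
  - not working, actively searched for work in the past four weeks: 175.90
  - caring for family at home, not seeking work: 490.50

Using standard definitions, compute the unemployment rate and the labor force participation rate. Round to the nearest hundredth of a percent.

Unemployment rate ≈ 7.78%; labor force participation rate ≈ 52.53%.

Employed = 2,083.93 thousand.
Unemployed = 175.90 thousand.
Labor force = 2,083.93 + 175.90 = 2,259.83 thousand.
Not in labor force = 49.33 + 475.59 + 184.58 + 842.30 + 490.50 = 2,042.30 thousand (those not working and not actively searching are outside the labor force — including those who want a job but have given up searching).
Civilian working-age population = 2,259.83 + 2,042.30 = 4,302.13 thousand.
Unemployment rate = 175.90 / 2,259.83 = 7.78%.
Labor force participation rate = 2,259.83 / 4,302.13 = 52.53%.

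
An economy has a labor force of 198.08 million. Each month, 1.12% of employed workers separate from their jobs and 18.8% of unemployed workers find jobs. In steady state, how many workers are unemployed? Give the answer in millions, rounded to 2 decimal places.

Steady-state unemployment rate u* = s/(s+f) = 1.12/(1.12+18.8) = 0.056225.
Unemployed = u* × labor force = 0.056225 × 198.08 ≈ 11.14 million.

About 11.14 million are unemployed in steady state.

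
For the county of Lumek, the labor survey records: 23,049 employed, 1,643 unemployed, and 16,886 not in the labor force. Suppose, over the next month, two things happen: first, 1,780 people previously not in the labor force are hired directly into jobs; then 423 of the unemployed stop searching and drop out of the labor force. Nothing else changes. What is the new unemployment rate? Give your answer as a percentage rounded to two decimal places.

New unemployment rate ≈ 4.68%.

Initially, labor force = 23,049 + 1,643 = 24,692, so u = 1,643/24,692 = 6.65%.
After the first change, employed and labor force both rise by 1,780; unemployed unchanged → E = 24,829, U = 1,643, labor force = 26,472.
After the second change, unemployed and labor force both fall by 423 → E = 24,829, U = 1,220, labor force = 26,049.
New unemployment rate = 1,220 / 26,049 = 4.68%.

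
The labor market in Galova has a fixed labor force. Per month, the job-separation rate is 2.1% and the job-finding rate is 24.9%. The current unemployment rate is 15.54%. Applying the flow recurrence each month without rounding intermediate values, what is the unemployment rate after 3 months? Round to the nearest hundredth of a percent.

With a fixed labor force, u_{t+1} = u_t + s·(1−u_t) − f·u_t = u_t·(1−s−f) + s.
Here 1−s−f = 0.730 and s = 0.021.
u_1 = 0.155400 × 0.730 + 0.021 = 0.134442.
u_2 = 0.134442 × 0.730 + 0.021 = 0.119143.
u_3 = 0.119143 × 0.730 + 0.021 = 0.107974.

Unemployment rate after three months ≈ 10.80%.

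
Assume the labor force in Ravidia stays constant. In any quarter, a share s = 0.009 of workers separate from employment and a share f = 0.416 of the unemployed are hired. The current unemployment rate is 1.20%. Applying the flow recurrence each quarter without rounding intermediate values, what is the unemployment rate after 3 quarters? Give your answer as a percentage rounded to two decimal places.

With a fixed labor force, u_{t+1} = u_t + s·(1−u_t) − f·u_t = u_t·(1−s−f) + s.
Here 1−s−f = 0.575 and s = 0.009.
u_1 = 0.012000 × 0.575 + 0.009 = 0.015900.
u_2 = 0.015900 × 0.575 + 0.009 = 0.018142.
u_3 = 0.018142 × 0.575 + 0.009 = 0.019432.

Unemployment rate after three quarters ≈ 1.94%.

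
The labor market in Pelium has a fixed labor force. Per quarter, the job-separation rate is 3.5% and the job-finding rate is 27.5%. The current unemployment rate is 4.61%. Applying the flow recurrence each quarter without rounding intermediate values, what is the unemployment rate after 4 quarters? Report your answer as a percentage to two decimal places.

With a fixed labor force, u_{t+1} = u_t + s·(1−u_t) − f·u_t = u_t·(1−s−f) + s.
Here 1−s−f = 0.690 and s = 0.035.
u_1 = 0.046100 × 0.690 + 0.035 = 0.066809.
u_2 = 0.066809 × 0.690 + 0.035 = 0.081098.
u_3 = 0.081098 × 0.690 + 0.035 = 0.090958.
u_4 = 0.090958 × 0.690 + 0.035 = 0.097761.

Unemployment rate after four quarters ≈ 9.78%.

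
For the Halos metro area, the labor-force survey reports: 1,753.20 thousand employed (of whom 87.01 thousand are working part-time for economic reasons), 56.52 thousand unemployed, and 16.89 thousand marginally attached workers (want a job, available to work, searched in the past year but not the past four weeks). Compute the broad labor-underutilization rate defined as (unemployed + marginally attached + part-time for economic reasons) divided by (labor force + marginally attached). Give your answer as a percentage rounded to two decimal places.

Labor force = 1,753.20 + 56.52 = 1,809.72 thousand.
Numerator = 56.52 + 16.89 + 87.01 = 160.42 thousand.
Denominator = 1,809.72 + 16.89 = 1,826.61 thousand.
Broad rate = 160.42 / 1,826.61 = 8.78%.

Broad underutilization rate ≈ 8.78%.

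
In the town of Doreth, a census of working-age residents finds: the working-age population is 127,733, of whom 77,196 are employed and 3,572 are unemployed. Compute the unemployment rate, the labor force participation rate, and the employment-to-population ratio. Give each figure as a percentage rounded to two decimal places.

Unemployment rate ≈ 4.42%; labor force participation rate ≈ 63.23%; employment-population ratio ≈ 60.44%.

Labor force = employed + unemployed = 77,196 + 3,572 = 80,768.
Unemployment rate = 3,572 / 80,768 = 4.42%.
Labor force participation rate = 80,768 / 127,733 = 63.23%.
Employment-population ratio = 77,196 / 127,733 = 60.44%.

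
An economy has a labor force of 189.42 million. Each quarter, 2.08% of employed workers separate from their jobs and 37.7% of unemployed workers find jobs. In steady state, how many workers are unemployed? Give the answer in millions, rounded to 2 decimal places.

Steady-state unemployment rate u* = s/(s+f) = 2.08/(2.08+37.7) = 0.052288.
Unemployed = u* × labor force = 0.052288 × 189.42 ≈ 9.90 million.

About 9.90 million are unemployed in steady state.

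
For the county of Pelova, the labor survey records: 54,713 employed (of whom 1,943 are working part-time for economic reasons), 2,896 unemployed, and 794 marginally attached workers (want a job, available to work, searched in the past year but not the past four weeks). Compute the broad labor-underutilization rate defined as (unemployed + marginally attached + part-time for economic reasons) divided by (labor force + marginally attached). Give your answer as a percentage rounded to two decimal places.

Labor force = 54,713 + 2,896 = 57,609.
Numerator = 2,896 + 794 + 1,943 = 5,633.
Denominator = 57,609 + 794 = 58,403.
Broad rate = 5,633 / 58,403 = 9.65%.

Broad underutilization rate ≈ 9.65%.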